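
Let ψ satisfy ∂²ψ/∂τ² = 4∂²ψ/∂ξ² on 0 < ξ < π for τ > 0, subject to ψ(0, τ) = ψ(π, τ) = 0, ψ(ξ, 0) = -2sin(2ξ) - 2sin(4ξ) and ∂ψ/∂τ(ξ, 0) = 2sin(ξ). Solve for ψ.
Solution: Separating variables: ψ = Σ [A_n cos(ω_n τ) + B_n sin(ω_n τ)] sin(nξ), ω_n = 2n. From ICs (B_n = velocity coefficient / ω_n): A_2=-2, A_4=-2, B_1=1.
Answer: ψ(ξ, τ) = sin(ξ)sin(2τ) - 2sin(2ξ)cos(4τ) - 2sin(4ξ)cos(8τ)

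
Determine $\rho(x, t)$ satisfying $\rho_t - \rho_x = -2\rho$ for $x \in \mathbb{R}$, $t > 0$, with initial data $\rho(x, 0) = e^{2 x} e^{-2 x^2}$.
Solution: Substitute $\rho = e^{2x}u$.
Then $\rho_x = e^{2x}(u_x + 2u)$, $\rho_t = e^{2x}u_t$; substituting and dividing by $e^{2x}$, the lower-order terms cancel: $u_t - u_x = 0$ (standard advection equation).
Data for $u$: $u(x,0) = e^{-2x}\rho(x,0) = e^{-2 x^2}$.
By characteristics ($dx/dt = -1$), $u(x,t) = f(x + t)$ with $f = u( \cdot , 0)$.
So $u(x,t) = e^{-2 (t + x)^2}$, and $\rho(x,t) = e^{2x}u(x,t)$.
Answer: $\rho(x, t) = e^{2 x} e^{-2 (t + x)^2}$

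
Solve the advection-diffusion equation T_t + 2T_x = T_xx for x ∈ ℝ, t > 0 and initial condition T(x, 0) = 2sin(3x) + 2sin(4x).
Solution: Moving frame: η = x - 2t, σ = t, T = u(η,σ), so T_t = u_σ - 2u_η and T_xx = u_ηη.
Hence T_t + 2T_x = u_σ and the PDE becomes the heat equation u_σ = u_ηη on η ∈ ℝ.
Initial data: u(η,0) = T(η,0) = 2sin(3η) + 2sin(4η). Each mode sin(nη) decays as exp(-n²σ) on ℝ, so u(η,σ) = Σ c_n exp(-n²σ) sin(nη) with c_3=2, c_4=2: u(η,σ) = 2exp(-9σ)sin(3η) + 2exp(-16σ)sin(4η).
Substituting back: T(x,t) = u(x - 2t, t).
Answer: T(x, t) = -2exp(-9t)sin(6t - 3x) - 2exp(-16t)sin(8t - 4x)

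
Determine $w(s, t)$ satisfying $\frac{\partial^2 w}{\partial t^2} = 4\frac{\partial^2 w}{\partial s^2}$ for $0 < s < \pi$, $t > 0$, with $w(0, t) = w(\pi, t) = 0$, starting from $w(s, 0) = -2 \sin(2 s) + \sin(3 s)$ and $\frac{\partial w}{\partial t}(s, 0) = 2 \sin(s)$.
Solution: Separating variables: $w = \sum [A_n \cos(\omega_n t) + B_n \sin(\omega_n t)] \sin(ns)$, $\omega_n = 2n$. From ICs ($B_n$ = velocity coefficient / $\omega_n$): $A_2=-2, A_3=1, B_1=1$.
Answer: $w(s, t) = \sin(s) \sin(2 t) - 2 \sin(2 s) \cos(4 t) + \sin(3 s) \cos(6 t)$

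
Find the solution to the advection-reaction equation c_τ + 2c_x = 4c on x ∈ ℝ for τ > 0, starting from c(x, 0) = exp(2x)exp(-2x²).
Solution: Substitute c = exp(2x)u, i.e. u = exp(-2x)c.
By the product rule, c_x = exp(2x)(u_x + 2u), c_τ = exp(2x)u_τ.
Substituting into the PDE and dividing by exp(2x): u_τ + 2(u_x + 2u) = 4u.
The lower-order terms cancel, leaving the standard advection equation u_τ + 2u_x = 0.
Initial data for u: u(x,0) = exp(-2x)c(x,0) = exp(-2x²).
Solve for u:
  By method of characteristics (waves move right with speed 2):
  Along characteristics x - 2τ = const, u is constant, so u(x,τ) = f(x - 2τ) with f = u(·, 0).
Hence u(x,τ) = exp(-2(x - 2τ)²).
Transform back: c(x,τ) = exp(2x)u(x,τ).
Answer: c(x, τ) = exp(2x)exp(-2(x - 2τ)²)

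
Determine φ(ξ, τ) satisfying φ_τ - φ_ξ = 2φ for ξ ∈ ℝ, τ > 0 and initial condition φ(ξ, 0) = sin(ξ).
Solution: Substitute φ = exp(2τ)u, i.e. u = exp(-2τ)φ.
By the product rule, φ_τ = exp(2τ)(u_τ + 2u), φ_ξ = exp(2τ)u_ξ.
Substituting into the PDE and dividing by exp(2τ): u_τ + 2u - u_ξ = 2u.
The lower-order terms cancel, leaving the standard advection equation u_τ - u_ξ = 0.
Initial data for u: u(ξ,0) = φ(ξ,0) = sin(ξ).
Solve for u:
  By method of characteristics (waves move left with speed 1):
  Along characteristics ξ + τ = const, u is constant, so u(ξ,τ) = f(ξ + τ) with f = u(·, 0).
Hence u(ξ,τ) = sin(ξ + τ).
Transform back: φ(ξ,τ) = exp(2τ)u(ξ,τ).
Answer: φ(ξ, τ) = exp(2τ)sin(ξ + τ)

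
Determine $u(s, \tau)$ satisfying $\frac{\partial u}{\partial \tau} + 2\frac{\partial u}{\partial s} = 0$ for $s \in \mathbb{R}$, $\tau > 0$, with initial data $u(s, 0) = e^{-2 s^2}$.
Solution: By characteristics ($ds/d\tau = 2$), $u(s,\tau) = f(s - 2\tau)$ with $f = u( \cdot , 0)$.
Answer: $u(s, \tau) = e^{-2 (-2 \tau + s)^2}$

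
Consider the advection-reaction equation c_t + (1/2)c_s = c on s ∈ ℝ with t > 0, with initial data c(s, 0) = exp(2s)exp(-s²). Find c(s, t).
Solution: Substitute c = exp(2s)u.
Then c_s = exp(2s)(u_s + 2u), c_t = exp(2s)u_t; substituting and dividing by exp(2s), the lower-order terms cancel: u_t + (1/2)u_s = 0 (standard advection equation).
Data for u: u(s,0) = exp(-2s)c(s,0) = exp(-s²).
By characteristics (ds/dt = 1/2), u(s,t) = f(s - (1/2)t) with f = u(·, 0).
So u(s,t) = exp(-(s - t/2)²), and c(s,t) = exp(2s)u(s,t).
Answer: c(s, t) = exp(2s)exp(-(s - t/2)²)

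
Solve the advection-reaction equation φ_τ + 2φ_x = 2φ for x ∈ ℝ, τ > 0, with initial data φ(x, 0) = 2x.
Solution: Substitute φ = exp(2τ)u, i.e. u = exp(-2τ)φ.
By the product rule, φ_τ = exp(2τ)(u_τ + 2u), φ_x = exp(2τ)u_x.
Substituting into the PDE and dividing by exp(2τ): u_τ + 2u + 2u_x = 2u.
The lower-order terms cancel, leaving the standard advection equation u_τ + 2u_x = 0.
Initial data for u: u(x,0) = φ(x,0) = 2x.
Solve for u:
  By method of characteristics (waves move right with speed 2):
  Along characteristics x - 2τ = const, u is constant, so u(x,τ) = f(x - 2τ) with f = u(·, 0).
Hence u(x,τ) = 2x - 4τ.
Transform back: φ(x,τ) = exp(2τ)u(x,τ).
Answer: φ(x, τ) = 2xexp(2τ) - 4τexp(2τ)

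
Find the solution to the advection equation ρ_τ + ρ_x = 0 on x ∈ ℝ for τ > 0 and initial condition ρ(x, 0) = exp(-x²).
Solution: By method of characteristics (waves move right with speed 1):
Along characteristics x - τ = const, ρ is constant, so ρ(x,τ) = f(x - τ) with f = ρ(·, 0).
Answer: ρ(x, τ) = exp(-(x - τ)²)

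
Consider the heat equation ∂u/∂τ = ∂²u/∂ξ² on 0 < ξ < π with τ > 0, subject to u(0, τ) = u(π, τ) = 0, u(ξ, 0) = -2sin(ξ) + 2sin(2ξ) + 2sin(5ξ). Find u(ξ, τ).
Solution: Using separation of variables u = X(ξ)T(τ):
Eigenfunctions: sin(nξ), n = 1, 2, 3, ...
General solution: u(ξ, τ) = Σ c_n sin(nξ) exp(-n² τ)
Matching u(ξ,0) = -2sin(ξ) + 2sin(2ξ) + 2sin(5ξ) term by term: c_1=-2, c_2=2, c_5=2.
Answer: u(ξ, τ) = -2exp(-τ)sin(ξ) + 2exp(-4τ)sin(2ξ) + 2exp(-25τ)sin(5ξ)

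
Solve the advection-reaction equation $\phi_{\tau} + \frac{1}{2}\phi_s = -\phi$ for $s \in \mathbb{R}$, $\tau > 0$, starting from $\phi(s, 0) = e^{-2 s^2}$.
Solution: Substitute $\phi = e^{-\tau}u$, i.e. $u = e^{\tau}\phi$.
By the product rule, $\phi_{\tau} = e^{-\tau}(u_{\tau} - u)$, $\phi_s = e^{-\tau}u_s$.
Substituting into the PDE and dividing by $e^{-\tau}$: $u_{\tau} - u + \frac{1}{2}u_s = -u$.
The lower-order terms cancel, leaving the standard advection equation $u_{\tau} + \frac{1}{2}u_s = 0$.
Initial data for $u$: $u(s,0) = \phi(s,0) = e^{-2 s^2}$.
Solve for $u$:
  By method of characteristics (waves move right with speed 1/2):
  Along characteristics $s - \frac{1}{2}\tau =$ const, $u$ is constant, so $u(s,\tau) = f(s - \frac{1}{2}\tau)$ with $f = u( \cdot , 0)$.
Hence $u(s,\tau) = e^{-2 (s - \tau/2)^2}$.
Transform back: $\phi(s,\tau) = e^{-\tau}u(s,\tau)$.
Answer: $\phi(s, \tau) = e^{-\tau} e^{-2 (-\tau/2 + s)^2}$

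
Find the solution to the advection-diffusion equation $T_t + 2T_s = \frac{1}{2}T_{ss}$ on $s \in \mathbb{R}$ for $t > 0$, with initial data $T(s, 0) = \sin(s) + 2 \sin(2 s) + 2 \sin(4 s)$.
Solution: Moving frame: $\eta = s - 2t$, $\sigma = t$, $T = u(\eta,\sigma)$, so $T_t = u_{\sigma} - 2u_{\eta}$ and $T_{ss} = u_{\eta\eta}$.
Hence $T_t + 2T_s = u_{\sigma}$ and the PDE becomes the heat equation $u_{\sigma} = \frac{1}{2}u_{\eta\eta}$ on $\eta \in \mathbb{R}$.
Initial data: $u(\eta,0) = T(\eta,0) = \sin(\eta) + 2 \sin(2 \eta) + 2 \sin(4 \eta)$. Each mode $\sin(n\eta)$ decays as $e^{-n^2\sigma/2}$ on $\mathbb{R}$, so $u(\eta,\sigma) = \sum c_n e^{-n^2\sigma/2} \sin(n\eta)$ with $c_1=1, c_2=2, c_4=2$: $u(\eta,\sigma) = 2 e^{-2 \sigma} \sin(2 \eta) + 2 e^{-8 \sigma} \sin(4 \eta) + e^{-\sigma/2} \sin(\eta)$.
Substituting back: $T(s,t) = u(s - 2t, t)$.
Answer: $T(s, t) = 2 e^{-2 t} \sin(2 s - 4 t) + 2 e^{-8 t} \sin(4 s - 8 t) + e^{-t/2} \sin(s - 2 t)$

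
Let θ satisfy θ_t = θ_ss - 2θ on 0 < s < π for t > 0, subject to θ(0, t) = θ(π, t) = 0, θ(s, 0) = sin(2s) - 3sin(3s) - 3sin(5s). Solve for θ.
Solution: Substitute θ = exp(-2t)u.
Then θ_t = exp(-2t)(u_t - 2u), θ_ss = exp(-2t)u_ss; substituting and dividing by exp(-2t), the lower-order terms cancel: u_t = u_ss (standard heat equation).
Data for u: u(s,0) = θ(s,0) = sin(2s) - 3sin(3s) - 3sin(5s). The boundary conditions carry over: u(0,t) = u(π,t) = 0.
Separating variables: u = Σ c_n exp(-n²t) sin(ns). From u(s,0) = sin(2s) - 3sin(3s) - 3sin(5s): c_2=1, c_3=-3, c_5=-3.
So u(s,t) = exp(-4t)sin(2s) - 3exp(-9t)sin(3s) - 3exp(-25t)sin(5s), and θ(s,t) = exp(-2t)u(s,t).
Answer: θ(s, t) = exp(-6t)sin(2s) - 3exp(-11t)sin(3s) - 3exp(-27t)sin(5s)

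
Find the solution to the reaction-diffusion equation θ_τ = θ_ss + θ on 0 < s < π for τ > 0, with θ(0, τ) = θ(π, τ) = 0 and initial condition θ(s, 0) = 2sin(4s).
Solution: Substitute θ = exp(τ)u, i.e. u = exp(-τ)θ.
By the product rule, θ_τ = exp(τ)(u_τ + u), θ_ss = exp(τ)u_ss.
Substituting into the PDE and dividing by exp(τ): u_τ + u = u_ss + u.
The lower-order terms cancel, leaving the standard heat equation u_τ = u_ss.
Initial data for u: u(s,0) = θ(s,0) = 2sin(4s). The boundary conditions carry over: u(0,τ) = u(π,τ) = 0.
Solve for u:
  Using separation of variables u = X(s)G(τ):
  Eigenfunctions: sin(ns), n = 1, 2, 3, ...
  General solution: u(s, τ) = Σ c_n sin(ns) exp(-n² τ)
  Matching u(s,0) = 2sin(4s) term by term: c_4=2.
Hence u(s,τ) = 2exp(-16τ)sin(4s).
Transform back: θ(s,τ) = exp(τ)u(s,τ).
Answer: θ(s, τ) = 2exp(-15τ)sin(4s)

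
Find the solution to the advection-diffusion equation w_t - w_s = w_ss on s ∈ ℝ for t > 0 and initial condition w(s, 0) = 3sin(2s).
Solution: Moving frame: η = s + t, σ = t, w = u(η,σ), so w_t = u_σ + u_η and w_ss = u_ηη.
Hence w_t - w_s = u_σ and the PDE becomes the heat equation u_σ = u_ηη on η ∈ ℝ.
Initial data: u(η,0) = w(η,0) = 3sin(2η). Each mode sin(nη) decays as exp(-n²σ) on ℝ, so u(η,σ) = Σ c_n exp(-n²σ) sin(nη) with c_2=3: u(η,σ) = 3exp(-4σ)sin(2η).
Substituting back: w(s,t) = u(s + t, t).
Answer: w(s, t) = 3exp(-4t)sin(2s + 2t)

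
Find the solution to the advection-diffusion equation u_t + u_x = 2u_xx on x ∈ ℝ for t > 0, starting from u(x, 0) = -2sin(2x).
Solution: Change to a moving frame: let η = x - t, σ = t and write u(x,t) = w(η,σ).
By the chain rule u_t = w_σ - w_η, u_x = w_η, u_xx = w_ηη.
Then u_t + u_x = w_σ: the advection term cancels and the PDE becomes the heat equation w_σ = 2w_ηη on η ∈ ℝ.
Initial data: w(η,0) = u(η,0) = -2sin(2η).
On η ∈ ℝ each mode satisfies (sin(nη))″ = -n² sin(nη), so exp(-2n²σ) sin(nη) solves the heat equation; by superposition w(η,σ) = Σ c_n exp(-2n²σ) sin(nη).
Reading off the coefficients: c_2=-2, so w(η,σ) = -2exp(-8σ)sin(2η).
Substituting back η = x - t, σ = t: u(x,t) = w(x - t, t).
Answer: u(x, t) = 2exp(-8t)sin(2t - 2x)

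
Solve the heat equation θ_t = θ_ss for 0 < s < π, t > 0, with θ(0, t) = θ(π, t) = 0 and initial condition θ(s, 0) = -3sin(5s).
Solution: Using separation of variables θ = X(s)G(t):
Eigenfunctions: sin(ns), n = 1, 2, 3, ...
General solution: θ(s, t) = Σ c_n sin(ns) exp(-n² t)
Matching θ(s,0) = -3sin(5s) term by term: c_5=-3.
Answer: θ(s, t) = -3exp(-25t)sin(5s)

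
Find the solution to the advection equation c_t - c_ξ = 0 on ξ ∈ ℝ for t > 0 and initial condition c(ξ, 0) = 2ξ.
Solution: By characteristics (dξ/dt = -1), c(ξ,t) = f(ξ + t) with f = c(·, 0).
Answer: c(ξ, t) = 2t + 2ξ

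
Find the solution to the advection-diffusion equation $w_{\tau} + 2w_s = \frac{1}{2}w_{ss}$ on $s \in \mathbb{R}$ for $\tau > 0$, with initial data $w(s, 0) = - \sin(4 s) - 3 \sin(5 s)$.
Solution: Moving frame: $\eta = s - 2\tau$, $\sigma = \tau$, $w = u(\eta,\sigma)$, so $w_{\tau} = u_{\sigma} - 2u_{\eta}$ and $w_{ss} = u_{\eta\eta}$.
Hence $w_{\tau} + 2w_s = u_{\sigma}$ and the PDE becomes the heat equation $u_{\sigma} = \frac{1}{2}u_{\eta\eta}$ on $\eta \in \mathbb{R}$.
Initial data: $u(\eta,0) = w(\eta,0) = - \sin(4 \eta) - 3 \sin(5 \eta)$. Each mode $\sin(n\eta)$ decays as $e^{-n^2\sigma/2}$ on $\mathbb{R}$, so $u(\eta,\sigma) = \sum c_n e^{-n^2\sigma/2} \sin(n\eta)$ with $c_4=-1, c_5=-3$: $u(\eta,\sigma) = - e^{-8 \sigma} \sin(4 \eta) - 3 e^{-25 \sigma/2} \sin(5 \eta)$.
Substituting back: $w(s,\tau) = u(s - 2\tau, \tau)$.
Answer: $w(s, \tau) = e^{-8 \tau} \sin(8 \tau - 4 s) + 3 e^{-25 \tau/2} \sin(10 \tau - 5 s)$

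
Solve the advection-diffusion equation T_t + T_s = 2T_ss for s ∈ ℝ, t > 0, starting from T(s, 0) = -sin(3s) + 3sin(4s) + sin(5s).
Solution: Change to a moving frame: let η = s - t, σ = t and write T(s,t) = u(η,σ).
By the chain rule T_t = u_σ - u_η, T_s = u_η, T_ss = u_ηη.
Then T_t + T_s = u_σ: the advection term cancels and the PDE becomes the heat equation u_σ = 2u_ηη on η ∈ ℝ.
Initial data: u(η,0) = T(η,0) = -sin(3η) + 3sin(4η) + sin(5η).
On η ∈ ℝ each mode satisfies (sin(nη))″ = -n² sin(nη), so exp(-2n²σ) sin(nη) solves the heat equation; by superposition u(η,σ) = Σ c_n exp(-2n²σ) sin(nη).
Reading off the coefficients: c_3=-1, c_4=3, c_5=1, so u(η,σ) = -exp(-18σ)sin(3η) + 3exp(-32σ)sin(4η) + exp(-50σ)sin(5η).
Substituting back η = s - t, σ = t: T(s,t) = u(s - t, t).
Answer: T(s, t) = -exp(-18t)sin(3s - 3t) + 3exp(-32t)sin(4s - 4t) + exp(-50t)sin(5s - 5t)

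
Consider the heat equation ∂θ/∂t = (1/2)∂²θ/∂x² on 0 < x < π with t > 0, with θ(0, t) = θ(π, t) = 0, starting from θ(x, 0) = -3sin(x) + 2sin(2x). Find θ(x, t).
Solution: Separating variables: θ = Σ c_n exp(-n²t/2) sin(nx). From θ(x,0) = -3sin(x) + 2sin(2x): c_1=-3, c_2=2.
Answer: θ(x, t) = 2exp(-2t)sin(2x) - 3exp(-t/2)sin(x)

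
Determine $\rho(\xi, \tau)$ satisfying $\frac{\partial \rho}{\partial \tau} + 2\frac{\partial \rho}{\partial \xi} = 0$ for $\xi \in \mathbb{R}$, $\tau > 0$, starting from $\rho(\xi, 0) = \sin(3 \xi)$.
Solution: By characteristics ($d\xi/d\tau = 2$), $\rho(\xi,\tau) = f(\xi - 2\tau)$ with $f = \rho( \cdot , 0)$.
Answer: $\rho(\xi, \tau) = - \sin(6 \tau - 3 \xi)$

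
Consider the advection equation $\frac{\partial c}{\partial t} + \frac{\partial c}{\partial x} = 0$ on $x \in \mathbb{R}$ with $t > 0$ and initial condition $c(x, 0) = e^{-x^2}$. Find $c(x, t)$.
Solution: By characteristics ($dx/dt = 1$), $c(x,t) = f(x - t)$ with $f = c( \cdot , 0)$.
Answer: $c(x, t) = e^{-(-t + x)^2}$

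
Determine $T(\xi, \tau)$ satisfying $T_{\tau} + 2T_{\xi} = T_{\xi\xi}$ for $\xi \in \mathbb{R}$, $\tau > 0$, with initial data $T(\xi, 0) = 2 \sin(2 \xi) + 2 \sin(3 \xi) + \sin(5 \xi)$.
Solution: Change to a moving frame: let $\eta = \xi - 2\tau$, $\sigma = \tau$ and write $T(\xi,\tau) = u(\eta,\sigma)$.
By the chain rule $T_{\tau} = u_{\sigma} - 2u_{\eta}$, $T_{\xi} = u_{\eta}$, $T_{\xi\xi} = u_{\eta\eta}$.
Then $T_{\tau} + 2T_{\xi} = u_{\sigma}$: the advection term cancels and the PDE becomes the heat equation $u_{\sigma} = u_{\eta\eta}$ on $\eta \in \mathbb{R}$.
Initial data: $u(\eta,0) = T(\eta,0) = 2 \sin(2 \eta) + 2 \sin(3 \eta) + \sin(5 \eta)$.
On $\eta \in \mathbb{R}$ each mode satisfies $(\sin(n\eta))'' = -n^2 \sin(n\eta)$, so $e^{-n^2\sigma} \sin(n\eta)$ solves the heat equation; by superposition $u(\eta,\sigma) = \sum c_n e^{-n^2\sigma} \sin(n\eta)$.
Reading off the coefficients: $c_2=2, c_3=2, c_5=1$, so $u(\eta,\sigma) = 2 e^{-4 \sigma} \sin(2 \eta) + 2 e^{-9 \sigma} \sin(3 \eta) + e^{-25 \sigma} \sin(5 \eta)$.
Substituting back $\eta = \xi - 2\tau$, $\sigma = \tau$: $T(\xi,\tau) = u(\xi - 2\tau, \tau)$.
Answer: $T(\xi, \tau) = -2 e^{-4 \tau} \sin(4 \tau - 2 \xi) - 2 e^{-9 \tau} \sin(6 \tau - 3 \xi) -  e^{-25 \tau} \sin(10 \tau - 5 \xi)$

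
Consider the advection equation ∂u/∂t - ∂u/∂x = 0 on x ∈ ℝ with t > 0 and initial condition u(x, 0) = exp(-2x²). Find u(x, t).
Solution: By characteristics (dx/dt = -1), u(x,t) = f(x + t) with f = u(·, 0).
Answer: u(x, t) = exp(-2(t + x)²)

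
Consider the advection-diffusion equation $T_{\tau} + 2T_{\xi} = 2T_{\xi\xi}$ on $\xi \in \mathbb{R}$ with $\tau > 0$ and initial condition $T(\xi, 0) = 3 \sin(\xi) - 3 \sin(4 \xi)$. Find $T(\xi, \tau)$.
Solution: Moving frame: $\eta = \xi - 2\tau$, $\sigma = \tau$, $T = u(\eta,\sigma)$, so $T_{\tau} = u_{\sigma} - 2u_{\eta}$ and $T_{\xi\xi} = u_{\eta\eta}$.
Hence $T_{\tau} + 2T_{\xi} = u_{\sigma}$ and the PDE becomes the heat equation $u_{\sigma} = 2u_{\eta\eta}$ on $\eta \in \mathbb{R}$.
Initial data: $u(\eta,0) = T(\eta,0) = 3 \sin(\eta) - 3 \sin(4 \eta)$. Each mode $\sin(n\eta)$ decays as $e^{-2n^2\sigma}$ on $\mathbb{R}$, so $u(\eta,\sigma) = \sum c_n e^{-2n^2\sigma} \sin(n\eta)$ with $c_1=3, c_4=-3$: $u(\eta,\sigma) = 3 e^{-2 \sigma} \sin(\eta) - 3 e^{-32 \sigma} \sin(4 \eta)$.
Substituting back: $T(\xi,\tau) = u(\xi - 2\tau, \tau)$.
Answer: $T(\xi, \tau) = -3 e^{-2 \tau} \sin(2 \tau - \xi) + 3 e^{-32 \tau} \sin(8 \tau - 4 \xi)$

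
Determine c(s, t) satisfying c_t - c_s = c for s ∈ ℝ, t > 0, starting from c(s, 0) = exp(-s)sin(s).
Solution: Substitute c = exp(-s)u.
Then c_s = exp(-s)(u_s - u), c_t = exp(-s)u_t; substituting and dividing by exp(-s), the lower-order terms cancel: u_t - u_s = 0 (standard advection equation).
Data for u: u(s,0) = exp(s)c(s,0) = sin(s).
By characteristics (ds/dt = -1), u(s,t) = f(s + t) with f = u(·, 0).
So u(s,t) = sin(s + t), and c(s,t) = exp(-s)u(s,t).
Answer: c(s, t) = exp(-s)sin(s + t)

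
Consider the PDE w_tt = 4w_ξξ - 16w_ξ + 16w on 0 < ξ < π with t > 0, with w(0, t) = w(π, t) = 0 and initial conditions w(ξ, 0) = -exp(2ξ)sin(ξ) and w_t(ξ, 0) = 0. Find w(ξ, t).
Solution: Substitute w = exp(2ξ)u.
Then w_ξ = exp(2ξ)(u_ξ + 2u), w_ξξ = exp(2ξ)(u_ξξ + 4u_ξ + 4u), w_tt = exp(2ξ)u_tt; substituting and dividing by exp(2ξ), the lower-order terms cancel: u_tt = 4u_ξξ (standard wave equation).
Data for u: u(ξ,0) = exp(-2ξ)w(ξ,0) = -sin(ξ); u_t(ξ,0) = exp(-2ξ)w_t(ξ,0) = 0. The boundary conditions carry over: u(0,t) = u(π,t) = 0.
Separating variables: u = Σ [A_n cos(ω_n t) + B_n sin(ω_n t)] sin(nξ), ω_n = 2n. From ICs: A_1=-1.
So u(ξ,t) = -sin(ξ)cos(2t), and w(ξ,t) = exp(2ξ)u(ξ,t).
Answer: w(ξ, t) = -exp(2ξ)sin(ξ)cos(2t)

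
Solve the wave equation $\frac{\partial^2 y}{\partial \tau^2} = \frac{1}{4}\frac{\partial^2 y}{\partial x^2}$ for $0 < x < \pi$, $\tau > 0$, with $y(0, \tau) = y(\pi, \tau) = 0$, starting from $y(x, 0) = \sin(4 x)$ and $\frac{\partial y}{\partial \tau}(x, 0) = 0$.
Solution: Using separation of variables $y = X(x)T(\tau)$:
Eigenfunctions: $\sin(nx)$, $n = 1, 2, 3, \ldots$
General solution: $y(x, \tau) = \sum [A_n \cos(n \tau/2) + B_n \sin(n \tau/2)] \sin(nx)$
From $y(x,0) = \sin(4 x)$: $A_4=1$. From $y_{\tau}(x,0) = 0$: all $B_n = 0$.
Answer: $y(x, \tau) = \sin(4 x) \cos(2 \tau)$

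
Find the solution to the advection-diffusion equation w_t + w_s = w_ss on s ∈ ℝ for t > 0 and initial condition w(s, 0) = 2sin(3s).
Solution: Change to a moving frame: let η = s - t, σ = t and write w(s,t) = u(η,σ).
By the chain rule w_t = u_σ - u_η, w_s = u_η, w_ss = u_ηη.
Then w_t + w_s = u_σ: the advection term cancels and the PDE becomes the heat equation u_σ = u_ηη on η ∈ ℝ.
Initial data: u(η,0) = w(η,0) = 2sin(3η).
On η ∈ ℝ each mode satisfies (sin(nη))″ = -n² sin(nη), so exp(-n²σ) sin(nη) solves the heat equation; by superposition u(η,σ) = Σ c_n exp(-n²σ) sin(nη).
Reading off the coefficients: c_3=2, so u(η,σ) = 2exp(-9σ)sin(3η).
Substituting back η = s - t, σ = t: w(s,t) = u(s - t, t).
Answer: w(s, t) = 2exp(-9t)sin(3s - 3t)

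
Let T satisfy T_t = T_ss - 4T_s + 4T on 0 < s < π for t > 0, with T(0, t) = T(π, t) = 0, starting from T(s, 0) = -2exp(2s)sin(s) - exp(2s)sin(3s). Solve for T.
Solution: Substitute T = exp(2s)u, i.e. u = exp(-2s)T.
By the product rule, T_s = exp(2s)(u_s + 2u), T_ss = exp(2s)(u_ss + 4u_s + 4u), T_t = exp(2s)u_t.
Substituting into the PDE and dividing by exp(2s): u_t = (u_ss + 4u_s + 4u) - 4(u_s + 2u) + 4u.
The lower-order terms cancel, leaving the standard heat equation u_t = u_ss.
Initial data for u: u(s,0) = exp(-2s)T(s,0) = -2sin(s) - sin(3s). The boundary conditions carry over: u(0,t) = u(π,t) = 0.
Solve for u:
  Using separation of variables u = X(s)G(t):
  Eigenfunctions: sin(ns), n = 1, 2, 3, ...
  General solution: u(s, t) = Σ c_n sin(ns) exp(-n² t)
  Matching u(s,0) = -2sin(s) - sin(3s) term by term: c_1=-2, c_3=-1.
Hence u(s,t) = -2exp(-t)sin(s) - exp(-9t)sin(3s).
Transform back: T(s,t) = exp(2s)u(s,t).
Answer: T(s, t) = -2exp(2s)exp(-t)sin(s) - exp(2s)exp(-9t)sin(3s)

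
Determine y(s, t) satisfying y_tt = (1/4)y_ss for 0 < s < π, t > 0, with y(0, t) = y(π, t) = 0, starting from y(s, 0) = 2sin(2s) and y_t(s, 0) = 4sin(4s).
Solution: Using separation of variables y = X(s)T(t):
Eigenfunctions: sin(ns), n = 1, 2, 3, ...
General solution: y(s, t) = Σ [A_n cos(n t/2) + B_n sin(n t/2)] sin(ns)
From y(s,0) = 2sin(2s): A_2=2. From y_t(s,0) = 4sin(4s), using y_t(s,0) = Σ ω_n B_n sin(ns) with ω_n = n/2: B_4 = 4/2 = 2.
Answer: y(s, t) = 2sin(2s)cos(t) + 2sin(4s)sin(2t)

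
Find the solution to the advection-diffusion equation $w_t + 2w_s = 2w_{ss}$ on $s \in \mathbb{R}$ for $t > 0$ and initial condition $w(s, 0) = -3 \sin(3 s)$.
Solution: Change to a moving frame: let $\eta = s - 2t$, $\sigma = t$ and write $w(s,t) = u(\eta,\sigma)$.
By the chain rule $w_t = u_{\sigma} - 2u_{\eta}$, $w_s = u_{\eta}$, $w_{ss} = u_{\eta\eta}$.
Then $w_t + 2w_s = u_{\sigma}$: the advection term cancels and the PDE becomes the heat equation $u_{\sigma} = 2u_{\eta\eta}$ on $\eta \in \mathbb{R}$.
Initial data: $u(\eta,0) = w(\eta,0) = -3 \sin(3 \eta)$.
On $\eta \in \mathbb{R}$ each mode satisfies $(\sin(n\eta))'' = -n^2 \sin(n\eta)$, so $e^{-2n^2\sigma} \sin(n\eta)$ solves the heat equation; by superposition $u(\eta,\sigma) = \sum c_n e^{-2n^2\sigma} \sin(n\eta)$.
Reading off the coefficients: $c_3=-3$, so $u(\eta,\sigma) = -3 e^{-18 \sigma} \sin(3 \eta)$.
Substituting back $\eta = s - 2t$, $\sigma = t$: $w(s,t) = u(s - 2t, t)$.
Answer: $w(s, t) = -3 e^{-18 t} \sin(3 s - 6 t)$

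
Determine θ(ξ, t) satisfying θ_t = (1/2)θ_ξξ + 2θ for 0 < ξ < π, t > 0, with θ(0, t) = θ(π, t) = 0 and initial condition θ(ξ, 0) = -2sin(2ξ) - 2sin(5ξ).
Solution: Substitute θ = exp(2t)u.
Then θ_t = exp(2t)(u_t + 2u), θ_ξξ = exp(2t)u_ξξ; substituting and dividing by exp(2t), the lower-order terms cancel: u_t = (1/2)u_ξξ (standard heat equation).
Data for u: u(ξ,0) = θ(ξ,0) = -2sin(2ξ) - 2sin(5ξ). The boundary conditions carry over: u(0,t) = u(π,t) = 0.
Separating variables: u = Σ c_n exp(-n²t/2) sin(nξ). From u(ξ,0) = -2sin(2ξ) - 2sin(5ξ): c_2=-2, c_5=-2.
So u(ξ,t) = -2exp(-2t)sin(2ξ) - 2exp(-25t/2)sin(5ξ), and θ(ξ,t) = exp(2t)u(ξ,t).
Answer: θ(ξ, t) = -2sin(2ξ) - 2exp(-21t/2)sin(5ξ)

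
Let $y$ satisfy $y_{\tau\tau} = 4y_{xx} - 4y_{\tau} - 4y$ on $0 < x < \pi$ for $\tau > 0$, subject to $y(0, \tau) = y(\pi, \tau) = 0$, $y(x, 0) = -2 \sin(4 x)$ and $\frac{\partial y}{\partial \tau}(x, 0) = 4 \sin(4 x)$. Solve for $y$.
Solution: Substitute $y = e^{-2\tau}u$.
Then $y_{\tau} = e^{-2\tau}(u_{\tau} - 2u)$, $y_{\tau\tau} = e^{-2\tau}(u_{\tau\tau} - 4u_{\tau} + 4u)$, $y_{xx} = e^{-2\tau}u_{xx}$; substituting and dividing by $e^{-2\tau}$, the lower-order terms cancel: $u_{\tau\tau} = 4u_{xx}$ (standard wave equation).
Data for $u$: $u(x,0) = y(x,0) = -2 \sin(4 x)$; $u_{\tau}(x,0) = y_{\tau}(x,0) + 2y(x,0) = 0$. The boundary conditions carry over: $u(0,\tau) = u(\pi,\tau) = 0$.
Separating variables: $u = \sum [A_n \cos(\omega_n \tau) + B_n \sin(\omega_n \tau)] \sin(nx)$, $\omega_n = 2n$. From ICs: $A_4=-2$.
So $u(x,\tau) = -2 \sin(4 x) \cos(8 \tau)$, and $y(x,\tau) = e^{-2\tau}u(x,\tau)$.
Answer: $y(x, \tau) = -2 e^{-2 \tau} \sin(4 x) \cos(8 \tau)$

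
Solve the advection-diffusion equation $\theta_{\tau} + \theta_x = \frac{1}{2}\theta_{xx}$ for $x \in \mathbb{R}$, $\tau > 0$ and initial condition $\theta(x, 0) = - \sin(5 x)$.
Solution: Change to a moving frame: let $\eta = x - \tau$, $\sigma = \tau$ and write $\theta(x,\tau) = u(\eta,\sigma)$.
By the chain rule $\theta_{\tau} = u_{\sigma} - u_{\eta}$, $\theta_x = u_{\eta}$, $\theta_{xx} = u_{\eta\eta}$.
Then $\theta_{\tau} + \theta_x = u_{\sigma}$: the advection term cancels and the PDE becomes the heat equation $u_{\sigma} = \frac{1}{2}u_{\eta\eta}$ on $\eta \in \mathbb{R}$.
Initial data: $u(\eta,0) = \theta(\eta,0) = - \sin(5 \eta)$.
On $\eta \in \mathbb{R}$ each mode satisfies $(\sin(n\eta))'' = -n^2 \sin(n\eta)$, so $e^{-n^2\sigma/2} \sin(n\eta)$ solves the heat equation; by superposition $u(\eta,\sigma) = \sum c_n e^{-n^2\sigma/2} \sin(n\eta)$.
Reading off the coefficients: $c_5=-1$, so $u(\eta,\sigma) = - e^{-25 \sigma/2} \sin(5 \eta)$.
Substituting back $\eta = x - \tau$, $\sigma = \tau$: $\theta(x,\tau) = u(x - \tau, \tau)$.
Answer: $\theta(x, \tau) = e^{-25 \tau/2} \sin(5 \tau - 5 x)$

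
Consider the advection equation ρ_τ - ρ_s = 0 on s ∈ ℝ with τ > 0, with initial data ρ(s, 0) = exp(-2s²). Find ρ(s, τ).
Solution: By characteristics (ds/dτ = -1), ρ(s,τ) = f(s + τ) with f = ρ(·, 0).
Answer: ρ(s, τ) = exp(-2(s + τ)²)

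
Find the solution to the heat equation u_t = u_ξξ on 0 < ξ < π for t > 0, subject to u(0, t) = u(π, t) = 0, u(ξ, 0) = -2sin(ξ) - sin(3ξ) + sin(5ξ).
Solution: Separating variables: u = Σ c_n exp(-n²t) sin(nξ). From u(ξ,0) = -2sin(ξ) - sin(3ξ) + sin(5ξ): c_1=-2, c_3=-1, c_5=1.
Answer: u(ξ, t) = -2exp(-t)sin(ξ) - exp(-9t)sin(3ξ) + exp(-25t)sin(5ξ)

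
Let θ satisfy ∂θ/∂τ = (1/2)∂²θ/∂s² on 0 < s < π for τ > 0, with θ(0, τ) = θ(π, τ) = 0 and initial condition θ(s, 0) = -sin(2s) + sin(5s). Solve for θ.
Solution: Separating variables: θ = Σ c_n exp(-n²τ/2) sin(ns). From θ(s,0) = -sin(2s) + sin(5s): c_2=-1, c_5=1.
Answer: θ(s, τ) = -exp(-2τ)sin(2s) + exp(-25τ/2)sin(5s)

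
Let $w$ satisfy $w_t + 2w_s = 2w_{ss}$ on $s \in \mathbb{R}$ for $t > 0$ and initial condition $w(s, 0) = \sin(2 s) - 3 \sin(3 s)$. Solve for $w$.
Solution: Moving frame: $\eta = s - 2t$, $\sigma = t$, $w = u(\eta,\sigma)$, so $w_t = u_{\sigma} - 2u_{\eta}$ and $w_{ss} = u_{\eta\eta}$.
Hence $w_t + 2w_s = u_{\sigma}$ and the PDE becomes the heat equation $u_{\sigma} = 2u_{\eta\eta}$ on $\eta \in \mathbb{R}$.
Initial data: $u(\eta,0) = w(\eta,0) = \sin(2 \eta) - 3 \sin(3 \eta)$. Each mode $\sin(n\eta)$ decays as $e^{-2n^2\sigma}$ on $\mathbb{R}$, so $u(\eta,\sigma) = \sum c_n e^{-2n^2\sigma} \sin(n\eta)$ with $c_2=1, c_3=-3$: $u(\eta,\sigma) = e^{-8 \sigma} \sin(2 \eta) - 3 e^{-18 \sigma} \sin(3 \eta)$.
Substituting back: $w(s,t) = u(s - 2t, t)$.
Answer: $w(s, t) = e^{-8 t} \sin(2 s - 4 t) - 3 e^{-18 t} \sin(3 s - 6 t)$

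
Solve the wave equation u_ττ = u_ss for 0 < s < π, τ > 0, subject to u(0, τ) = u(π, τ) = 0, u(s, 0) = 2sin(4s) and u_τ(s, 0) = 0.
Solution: Separating variables: u = Σ [A_n cos(ω_n τ) + B_n sin(ω_n τ)] sin(ns), ω_n = n. From ICs: A_4=2.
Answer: u(s, τ) = 2sin(4s)cos(4τ)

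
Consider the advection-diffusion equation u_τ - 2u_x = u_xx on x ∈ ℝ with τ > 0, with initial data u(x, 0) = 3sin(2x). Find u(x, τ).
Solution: Moving frame: η = x + 2τ, σ = τ, u = w(η,σ), so u_τ = w_σ + 2w_η and u_xx = w_ηη.
Hence u_τ - 2u_x = w_σ and the PDE becomes the heat equation w_σ = w_ηη on η ∈ ℝ.
Initial data: w(η,0) = u(η,0) = 3sin(2η). Each mode sin(nη) decays as exp(-n²σ) on ℝ, so w(η,σ) = Σ c_n exp(-n²σ) sin(nη) with c_2=3: w(η,σ) = 3exp(-4σ)sin(2η).
Substituting back: u(x,τ) = w(x + 2τ, τ).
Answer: u(x, τ) = 3exp(-4τ)sin(2x + 4τ)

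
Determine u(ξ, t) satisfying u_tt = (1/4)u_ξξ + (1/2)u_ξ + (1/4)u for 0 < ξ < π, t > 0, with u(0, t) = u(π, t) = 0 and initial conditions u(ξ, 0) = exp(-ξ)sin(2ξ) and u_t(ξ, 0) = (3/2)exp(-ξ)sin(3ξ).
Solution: Substitute u = exp(-ξ)w, i.e. w = exp(ξ)u.
By the product rule, u_ξ = exp(-ξ)(w_ξ - w), u_ξξ = exp(-ξ)(w_ξξ - 2w_ξ + w), u_tt = exp(-ξ)w_tt.
Substituting into the PDE and dividing by exp(-ξ): w_tt = (1/4)(w_ξξ - 2w_ξ + w) + (1/2)(w_ξ - w) + (1/4)w.
The lower-order terms cancel, leaving the standard wave equation w_tt = (1/4)w_ξξ.
Initial data for w: w(ξ,0) = exp(ξ)u(ξ,0) = sin(2ξ); w_t(ξ,0) = exp(ξ)u_t(ξ,0) = (3/2)sin(3ξ). The boundary conditions carry over: w(0,t) = w(π,t) = 0.
Solve for w:
  Using separation of variables w = X(ξ)T(t):
  Eigenfunctions: sin(nξ), n = 1, 2, 3, ...
  General solution: w(ξ, t) = Σ [A_n cos(n t/2) + B_n sin(n t/2)] sin(nξ)
  From w(ξ,0) = sin(2ξ): A_2=1. From w_t(ξ,0) = (3/2)sin(3ξ), using w_t(ξ,0) = Σ ω_n B_n sin(nξ) with ω_n = n/2: B_3 = (3/2)/(3/2) = 1.
Hence w(ξ,t) = sin(3t/2)sin(3ξ) + sin(2ξ)cos(t).
Transform back: u(ξ,t) = exp(-ξ)w(ξ,t).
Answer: u(ξ, t) = exp(-ξ)sin(3t/2)sin(3ξ) + exp(-ξ)sin(2ξ)cos(t)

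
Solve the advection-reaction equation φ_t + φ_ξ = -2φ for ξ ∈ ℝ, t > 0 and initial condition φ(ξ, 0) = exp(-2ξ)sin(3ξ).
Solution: Substitute φ = exp(-2ξ)u.
Then φ_ξ = exp(-2ξ)(u_ξ - 2u), φ_t = exp(-2ξ)u_t; substituting and dividing by exp(-2ξ), the lower-order terms cancel: u_t + u_ξ = 0 (standard advection equation).
Data for u: u(ξ,0) = exp(2ξ)φ(ξ,0) = sin(3ξ).
By characteristics (dξ/dt = 1), u(ξ,t) = f(ξ - t) with f = u(·, 0).
So u(ξ,t) = -sin(3t - 3ξ), and φ(ξ,t) = exp(-2ξ)u(ξ,t).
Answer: φ(ξ, t) = -exp(-2ξ)sin(3t - 3ξ)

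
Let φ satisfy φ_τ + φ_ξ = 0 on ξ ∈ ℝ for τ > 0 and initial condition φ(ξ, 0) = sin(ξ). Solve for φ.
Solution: By method of characteristics (waves move right with speed 1):
Along characteristics ξ - τ = const, φ is constant, so φ(ξ,τ) = f(ξ - τ) with f = φ(·, 0).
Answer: φ(ξ, τ) = sin(ξ - τ)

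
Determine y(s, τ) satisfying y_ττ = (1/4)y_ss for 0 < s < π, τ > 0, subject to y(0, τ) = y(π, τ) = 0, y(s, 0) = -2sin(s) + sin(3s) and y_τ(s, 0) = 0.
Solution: Using separation of variables y = X(s)T(τ):
Eigenfunctions: sin(ns), n = 1, 2, 3, ...
General solution: y(s, τ) = Σ [A_n cos(n τ/2) + B_n sin(n τ/2)] sin(ns)
From y(s,0) = -2sin(s) + sin(3s): A_1=-2, A_3=1. From y_τ(s,0) = 0: all B_n = 0.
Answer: y(s, τ) = -2sin(s)cos(τ/2) + sin(3s)cos(3τ/2)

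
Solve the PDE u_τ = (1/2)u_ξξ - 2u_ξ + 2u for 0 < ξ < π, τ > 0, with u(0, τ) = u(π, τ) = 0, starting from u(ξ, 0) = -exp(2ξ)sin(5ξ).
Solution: Substitute u = exp(2ξ)w.
Then u_ξ = exp(2ξ)(w_ξ + 2w), u_ξξ = exp(2ξ)(w_ξξ + 4w_ξ + 4w), u_τ = exp(2ξ)w_τ; substituting and dividing by exp(2ξ), the lower-order terms cancel: w_τ = (1/2)w_ξξ (standard heat equation).
Data for w: w(ξ,0) = exp(-2ξ)u(ξ,0) = -sin(5ξ). The boundary conditions carry over: w(0,τ) = w(π,τ) = 0.
Separating variables: w = Σ c_n exp(-n²τ/2) sin(nξ). From w(ξ,0) = -sin(5ξ): c_5=-1.
So w(ξ,τ) = -exp(-25τ/2)sin(5ξ), and u(ξ,τ) = exp(2ξ)w(ξ,τ).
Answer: u(ξ, τ) = -exp(2ξ)exp(-25τ/2)sin(5ξ)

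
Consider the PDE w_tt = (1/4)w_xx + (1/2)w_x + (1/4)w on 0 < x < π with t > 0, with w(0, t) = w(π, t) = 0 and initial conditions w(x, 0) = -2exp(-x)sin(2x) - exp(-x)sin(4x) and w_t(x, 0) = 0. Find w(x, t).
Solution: Substitute w = exp(-x)u.
Then w_x = exp(-x)(u_x - u), w_xx = exp(-x)(u_xx - 2u_x + u), w_tt = exp(-x)u_tt; substituting and dividing by exp(-x), the lower-order terms cancel: u_tt = (1/4)u_xx (standard wave equation).
Data for u: u(x,0) = exp(x)w(x,0) = -2sin(2x) - sin(4x); u_t(x,0) = exp(x)w_t(x,0) = 0. The boundary conditions carry over: u(0,t) = u(π,t) = 0.
Separating variables: u = Σ [A_n cos(ω_n t) + B_n sin(ω_n t)] sin(nx), ω_n = n/2. From ICs: A_2=-2, A_4=-1.
So u(x,t) = -2sin(2x)cos(t) - sin(4x)cos(2t), and w(x,t) = exp(-x)u(x,t).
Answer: w(x, t) = -2exp(-x)sin(2x)cos(t) - exp(-x)sin(4x)cos(2t)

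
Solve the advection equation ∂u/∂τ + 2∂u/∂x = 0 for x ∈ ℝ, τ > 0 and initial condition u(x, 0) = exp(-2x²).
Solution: By method of characteristics (waves move right with speed 2):
Along characteristics x - 2τ = const, u is constant, so u(x,τ) = f(x - 2τ) with f = u(·, 0).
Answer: u(x, τ) = exp(-2(x - 2τ)²)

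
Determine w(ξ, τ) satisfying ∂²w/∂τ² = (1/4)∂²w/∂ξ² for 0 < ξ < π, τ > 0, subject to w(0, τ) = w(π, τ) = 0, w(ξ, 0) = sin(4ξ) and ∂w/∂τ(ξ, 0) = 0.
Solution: Separating variables: w = Σ [A_n cos(ω_n τ) + B_n sin(ω_n τ)] sin(nξ), ω_n = n/2. From ICs: A_4=1.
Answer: w(ξ, τ) = sin(4ξ)cos(2τ)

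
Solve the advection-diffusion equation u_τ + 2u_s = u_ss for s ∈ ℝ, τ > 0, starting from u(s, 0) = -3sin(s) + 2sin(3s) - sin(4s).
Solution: Change to a moving frame: let η = s - 2τ, σ = τ and write u(s,τ) = w(η,σ).
By the chain rule u_τ = w_σ - 2w_η, u_s = w_η, u_ss = w_ηη.
Then u_τ + 2u_s = w_σ: the advection term cancels and the PDE becomes the heat equation w_σ = w_ηη on η ∈ ℝ.
Initial data: w(η,0) = u(η,0) = -3sin(η) + 2sin(3η) - sin(4η).
On η ∈ ℝ each mode satisfies (sin(nη))″ = -n² sin(nη), so exp(-n²σ) sin(nη) solves the heat equation; by superposition w(η,σ) = Σ c_n exp(-n²σ) sin(nη).
Reading off the coefficients: c_1=-3, c_3=2, c_4=-1, so w(η,σ) = -3exp(-σ)sin(η) + 2exp(-9σ)sin(3η) - exp(-16σ)sin(4η).
Substituting back η = s - 2τ, σ = τ: u(s,τ) = w(s - 2τ, τ).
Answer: u(s, τ) = -3exp(-τ)sin(s - 2τ) + 2exp(-9τ)sin(3s - 6τ) - exp(-16τ)sin(4s - 8τ)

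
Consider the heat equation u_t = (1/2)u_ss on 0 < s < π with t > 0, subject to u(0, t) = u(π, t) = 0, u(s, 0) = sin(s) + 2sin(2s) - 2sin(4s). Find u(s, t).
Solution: Separating variables: u = Σ c_n exp(-n²t/2) sin(ns). From u(s,0) = sin(s) + 2sin(2s) - 2sin(4s): c_1=1, c_2=2, c_4=-2.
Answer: u(s, t) = 2exp(-2t)sin(2s) - 2exp(-8t)sin(4s) + exp(-t/2)sin(s)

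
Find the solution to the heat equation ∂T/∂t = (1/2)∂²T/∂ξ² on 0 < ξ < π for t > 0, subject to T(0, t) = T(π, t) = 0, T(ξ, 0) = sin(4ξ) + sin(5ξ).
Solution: Separating variables: T = Σ c_n exp(-n²t/2) sin(nξ). From T(ξ,0) = sin(4ξ) + sin(5ξ): c_4=1, c_5=1.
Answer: T(ξ, t) = exp(-8t)sin(4ξ) + exp(-25t/2)sin(5ξ)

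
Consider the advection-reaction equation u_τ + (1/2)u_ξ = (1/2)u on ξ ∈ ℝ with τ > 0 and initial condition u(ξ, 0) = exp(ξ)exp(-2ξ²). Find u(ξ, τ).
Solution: Substitute u = exp(ξ)w, i.e. w = exp(-ξ)u.
By the product rule, u_ξ = exp(ξ)(w_ξ + w), u_τ = exp(ξ)w_τ.
Substituting into the PDE and dividing by exp(ξ): w_τ + (1/2)(w_ξ + w) = (1/2)w.
The lower-order terms cancel, leaving the standard advection equation w_τ + (1/2)w_ξ = 0.
Initial data for w: w(ξ,0) = exp(-ξ)u(ξ,0) = exp(-2ξ²).
Solve for w:
  By method of characteristics (waves move right with speed 1/2):
  Along characteristics ξ - (1/2)τ = const, w is constant, so w(ξ,τ) = f(ξ - (1/2)τ) with f = w(·, 0).
Hence w(ξ,τ) = exp(-2(ξ - τ/2)²).
Transform back: u(ξ,τ) = exp(ξ)w(ξ,τ).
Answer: u(ξ, τ) = exp(ξ)exp(-2(ξ - τ/2)²)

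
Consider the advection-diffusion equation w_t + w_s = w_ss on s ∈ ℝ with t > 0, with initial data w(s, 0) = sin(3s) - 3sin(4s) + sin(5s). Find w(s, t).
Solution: Moving frame: η = s - t, σ = t, w = u(η,σ), so w_t = u_σ - u_η and w_ss = u_ηη.
Hence w_t + w_s = u_σ and the PDE becomes the heat equation u_σ = u_ηη on η ∈ ℝ.
Initial data: u(η,0) = w(η,0) = sin(3η) - 3sin(4η) + sin(5η). Each mode sin(nη) decays as exp(-n²σ) on ℝ, so u(η,σ) = Σ c_n exp(-n²σ) sin(nη) with c_3=1, c_4=-3, c_5=1: u(η,σ) = exp(-9σ)sin(3η) - 3exp(-16σ)sin(4η) + exp(-25σ)sin(5η).
Substituting back: w(s,t) = u(s - t, t).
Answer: w(s, t) = exp(-9t)sin(3s - 3t) - 3exp(-16t)sin(4s - 4t) + exp(-25t)sin(5s - 5t)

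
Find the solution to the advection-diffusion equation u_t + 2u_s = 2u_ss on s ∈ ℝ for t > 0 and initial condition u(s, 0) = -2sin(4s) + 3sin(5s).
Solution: Moving frame: η = s - 2t, σ = t, u = w(η,σ), so u_t = w_σ - 2w_η and u_ss = w_ηη.
Hence u_t + 2u_s = w_σ and the PDE becomes the heat equation w_σ = 2w_ηη on η ∈ ℝ.
Initial data: w(η,0) = u(η,0) = -2sin(4η) + 3sin(5η). Each mode sin(nη) decays as exp(-2n²σ) on ℝ, so w(η,σ) = Σ c_n exp(-2n²σ) sin(nη) with c_4=-2, c_5=3: w(η,σ) = -2exp(-32σ)sin(4η) + 3exp(-50σ)sin(5η).
Substituting back: u(s,t) = w(s - 2t, t).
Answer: u(s, t) = -2exp(-32t)sin(4s - 8t) + 3exp(-50t)sin(5s - 10t)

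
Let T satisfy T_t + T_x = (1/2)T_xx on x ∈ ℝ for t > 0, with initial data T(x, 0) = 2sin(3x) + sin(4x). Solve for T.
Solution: Moving frame: η = x - t, σ = t, T = u(η,σ), so T_t = u_σ - u_η and T_xx = u_ηη.
Hence T_t + T_x = u_σ and the PDE becomes the heat equation u_σ = (1/2)u_ηη on η ∈ ℝ.
Initial data: u(η,0) = T(η,0) = 2sin(3η) + sin(4η). Each mode sin(nη) decays as exp(-n²σ/2) on ℝ, so u(η,σ) = Σ c_n exp(-n²σ/2) sin(nη) with c_3=2, c_4=1: u(η,σ) = exp(-8σ)sin(4η) + 2exp(-9σ/2)sin(3η).
Substituting back: T(x,t) = u(x - t, t).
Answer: T(x, t) = -exp(-8t)sin(4t - 4x) - 2exp(-9t/2)sin(3t - 3x)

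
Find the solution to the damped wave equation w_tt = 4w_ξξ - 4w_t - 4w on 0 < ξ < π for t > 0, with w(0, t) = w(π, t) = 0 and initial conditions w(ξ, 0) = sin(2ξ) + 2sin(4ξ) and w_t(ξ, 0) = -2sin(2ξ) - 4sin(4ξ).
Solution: Substitute w = exp(-2t)u, i.e. u = exp(2t)w.
By the product rule, w_t = exp(-2t)(u_t - 2u), w_tt = exp(-2t)(u_tt - 4u_t + 4u), w_ξξ = exp(-2t)u_ξξ.
Substituting into the PDE and dividing by exp(-2t): u_tt - 4u_t + 4u = 4u_ξξ - 4(u_t - 2u) - 4u.
The lower-order terms cancel, leaving the standard wave equation u_tt = 4u_ξξ.
Initial data for u: u(ξ,0) = w(ξ,0) = sin(2ξ) + 2sin(4ξ); u_t(ξ,0) = w_t(ξ,0) + 2w(ξ,0) = 0. The boundary conditions carry over: u(0,t) = u(π,t) = 0.
Solve for u:
  Using separation of variables u = X(ξ)T(t):
  Eigenfunctions: sin(nξ), n = 1, 2, 3, ...
  General solution: u(ξ, t) = Σ [A_n cos(2n t) + B_n sin(2n t)] sin(nξ)
  From u(ξ,0) = sin(2ξ) + 2sin(4ξ): A_2=1, A_4=2. From u_t(ξ,0) = 0: all B_n = 0.
Hence u(ξ,t) = sin(2ξ)cos(4t) + 2sin(4ξ)cos(8t).
Transform back: w(ξ,t) = exp(-2t)u(ξ,t).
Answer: w(ξ, t) = exp(-2t)sin(2ξ)cos(4t) + 2exp(-2t)sin(4ξ)cos(8t)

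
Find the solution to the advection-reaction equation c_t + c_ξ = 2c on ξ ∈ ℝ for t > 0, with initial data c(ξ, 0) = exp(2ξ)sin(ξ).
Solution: Substitute c = exp(2ξ)u.
Then c_ξ = exp(2ξ)(u_ξ + 2u), c_t = exp(2ξ)u_t; substituting and dividing by exp(2ξ), the lower-order terms cancel: u_t + u_ξ = 0 (standard advection equation).
Data for u: u(ξ,0) = exp(-2ξ)c(ξ,0) = sin(ξ).
By characteristics (dξ/dt = 1), u(ξ,t) = f(ξ - t) with f = u(·, 0).
So u(ξ,t) = -sin(t - ξ), and c(ξ,t) = exp(2ξ)u(ξ,t).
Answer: c(ξ, t) = -exp(2ξ)sin(t - ξ)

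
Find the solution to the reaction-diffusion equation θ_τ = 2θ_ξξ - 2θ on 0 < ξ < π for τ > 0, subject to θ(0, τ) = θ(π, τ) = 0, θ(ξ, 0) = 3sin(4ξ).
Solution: Substitute θ = exp(-2τ)u, i.e. u = exp(2τ)θ.
By the product rule, θ_τ = exp(-2τ)(u_τ - 2u), θ_ξξ = exp(-2τ)u_ξξ.
Substituting into the PDE and dividing by exp(-2τ): u_τ - 2u = 2u_ξξ - 2u.
The lower-order terms cancel, leaving the standard heat equation u_τ = 2u_ξξ.
Initial data for u: u(ξ,0) = θ(ξ,0) = 3sin(4ξ). The boundary conditions carry over: u(0,τ) = u(π,τ) = 0.
Solve for u:
  Using separation of variables u = X(ξ)G(τ):
  Eigenfunctions: sin(nξ), n = 1, 2, 3, ...
  General solution: u(ξ, τ) = Σ c_n sin(nξ) exp(-2n² τ)
  Matching u(ξ,0) = 3sin(4ξ) term by term: c_4=3.
Hence u(ξ,τ) = 3exp(-32τ)sin(4ξ).
Transform back: θ(ξ,τ) = exp(-2τ)u(ξ,τ).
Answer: θ(ξ, τ) = 3exp(-34τ)sin(4ξ)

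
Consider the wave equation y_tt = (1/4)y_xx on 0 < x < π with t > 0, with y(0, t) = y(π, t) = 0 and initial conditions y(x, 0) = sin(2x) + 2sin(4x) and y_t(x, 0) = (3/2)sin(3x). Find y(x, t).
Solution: Separating variables: y = Σ [A_n cos(ω_n t) + B_n sin(ω_n t)] sin(nx), ω_n = n/2. From ICs (B_n = velocity coefficient / ω_n): A_2=1, A_4=2, B_3=1.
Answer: y(x, t) = sin(3t/2)sin(3x) + sin(2x)cos(t) + 2sin(4x)cos(2t)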